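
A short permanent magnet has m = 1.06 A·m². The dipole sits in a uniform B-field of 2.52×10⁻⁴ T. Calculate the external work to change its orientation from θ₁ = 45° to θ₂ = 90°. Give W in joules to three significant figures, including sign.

W_ext = ΔU = −mB cosθ₂ + mB cosθ₁ = mB(cosθ₁ − cosθ₂).
W = (1.06)(2.52×10⁻⁴)·(cos45° − cos90°) = (2.671×10⁻⁴)·(+0.7071) = 1.889×10⁻⁴ J.

W ≈ 1.89×10⁻⁴ J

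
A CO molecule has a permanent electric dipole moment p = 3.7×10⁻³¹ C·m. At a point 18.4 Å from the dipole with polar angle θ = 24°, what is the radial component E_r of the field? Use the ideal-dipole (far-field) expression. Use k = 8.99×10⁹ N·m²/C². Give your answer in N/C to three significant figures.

For a dipole, E_r = (2kp cosθ)/r³.
kp/r³ = (8.99×10⁹)(3.70×10⁻³¹)/(1.84×10⁻⁹)³ = 5.340×10⁵ N/C.
E_r = 2·5.340×10⁵·cos24° = 9.756×10⁵ N/C.

E_r ≈ 9.76×10⁵ N/C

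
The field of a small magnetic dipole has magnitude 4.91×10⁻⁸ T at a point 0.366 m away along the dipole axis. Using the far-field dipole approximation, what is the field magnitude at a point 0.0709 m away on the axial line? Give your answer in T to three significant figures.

B ≈ 6.75×10⁻⁶ T

Dipole fields scale as 1/r³ in the far field; the geometry is the same at both points.
B₂ = B₁ · (r₁/r₂)³ = 4.91×10⁻⁸ · (0.366/0.0709)³.
(r₁/r₂)³ = (5.162)³ = 137.6.
B₂ ≈ 6.754×10⁻⁶ T.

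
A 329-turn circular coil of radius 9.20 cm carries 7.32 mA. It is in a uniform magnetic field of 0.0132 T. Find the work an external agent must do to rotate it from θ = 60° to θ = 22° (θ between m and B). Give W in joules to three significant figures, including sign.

W ≈ -3.61×10⁻⁴ J

m = NIA = NIπa² = 329·(0.00732)·π·(0.0920)² = 0.06404 A·m².
W_ext = ΔU = −mB cosθ₂ + mB cosθ₁ = mB(cosθ₁ − cosθ₂).
W = (0.06404)(0.0132)·(cos60° − cos22°) = (8.453×10⁻⁴)·(-0.4272) = -3.611×10⁻⁴ J.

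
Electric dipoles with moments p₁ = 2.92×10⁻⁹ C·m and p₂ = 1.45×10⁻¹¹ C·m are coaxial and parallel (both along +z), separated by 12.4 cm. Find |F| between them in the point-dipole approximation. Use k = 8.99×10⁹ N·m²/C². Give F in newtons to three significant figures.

F ≈ 9.66×10⁻⁶ N

On-axis field of dipole 1 at distance r: E = 2kp₁/r³. Force on dipole 2 is F = p₂·dE/dr (gradient along axis).
dE/dr = −6kp₁/r⁴, so |F| = 6kp₁p₂/r⁴ (attractive for aligned moments).
F = 6(8.99×10⁹)(2.92×10⁻⁹)(1.45×10⁻¹¹)/(0.124)⁴ = 9.660×10⁻⁶ N.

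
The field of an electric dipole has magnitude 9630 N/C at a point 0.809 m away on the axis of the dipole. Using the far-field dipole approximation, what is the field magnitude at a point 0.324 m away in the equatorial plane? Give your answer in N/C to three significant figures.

Dipole fields scale as 1/r³ in the far field.
The axial field is twice the equatorial field at the same r, so the geometry factor is 1/2.
E₂ = E₁ · (1/2) · (r₁/r₂)³ = 9630 · 0.5 · (0.809/0.324)³.
(r₁/r₂)³ = (2.497)³ = 15.57.
E₂ ≈ 7.496×10⁴ N/C.

E ≈ 7.50×10⁴ N/C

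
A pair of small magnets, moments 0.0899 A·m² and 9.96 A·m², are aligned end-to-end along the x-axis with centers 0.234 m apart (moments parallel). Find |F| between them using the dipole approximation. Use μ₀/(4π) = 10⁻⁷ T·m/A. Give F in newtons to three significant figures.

F ≈ 1.79×10⁻⁴ N

On-axis B of dipole 1: B = (μ₀/4π)·2m₁/r³. Force on dipole 2: F = m₂·dB/dr.
dB/dr = −(μ₀/4π)·6m₁/r⁴, so |F| = (μ₀/4π)·6m₁m₂/r⁴.
F = 6(10⁻⁷)(0.0899)(9.96)/(0.234)⁴ = 1.792×10⁻⁴ N.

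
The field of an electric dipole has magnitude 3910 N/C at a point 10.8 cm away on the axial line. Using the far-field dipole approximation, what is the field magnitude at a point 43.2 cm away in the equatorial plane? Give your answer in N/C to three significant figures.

Dipole fields scale as 1/r³ in the far field.
The axial field is twice the equatorial field at the same r, so the geometry factor is 1/2.
E₂ = E₁ · (1/2) · (r₁/r₂)³ = 3910 · 0.5 · (10.8/43.2)³.
(r₁/r₂)³ = (0.25)³ = 0.01562.
E₂ ≈ 30.55 N/C.

E ≈ 30.5 N/C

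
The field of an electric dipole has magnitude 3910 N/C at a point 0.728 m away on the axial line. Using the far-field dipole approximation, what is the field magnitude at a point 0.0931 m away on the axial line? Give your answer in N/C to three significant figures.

E ≈ 1.87×10⁶ N/C

Dipole fields scale as 1/r³ in the far field; the geometry is the same at both points.
E₂ = E₁ · (r₁/r₂)³ = 3910 · (0.728/0.0931)³.
(r₁/r₂)³ = (7.82)³ = 478.1.
E₂ ≈ 1.869×10⁶ N/C.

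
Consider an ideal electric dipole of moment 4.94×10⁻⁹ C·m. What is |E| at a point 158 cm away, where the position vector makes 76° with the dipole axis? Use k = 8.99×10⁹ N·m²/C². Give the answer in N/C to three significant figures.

At angle θ the dipole field magnitude is E = (kp/r³)·√(1 + 3cos²θ).
kp/r³ = (8.99×10⁹)(4.94×10⁻⁹) / (1.58)³ = 11.26 N/C.
√(1 + 3cos²76°) = √(1 + 3·0.0585) = √1.1756 ≈ 1.0842.
E ≈ 11.26 × 1.084 = 12.21 N/C.

E ≈ 12.2 N/C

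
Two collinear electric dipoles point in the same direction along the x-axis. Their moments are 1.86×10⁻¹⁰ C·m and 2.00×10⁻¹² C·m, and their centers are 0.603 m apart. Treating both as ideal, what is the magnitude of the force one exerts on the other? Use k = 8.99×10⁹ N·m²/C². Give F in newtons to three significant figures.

F ≈ 1.52×10⁻¹⁰ N

On-axis field of dipole 1 at distance r: E = 2kp₁/r³. Force on dipole 2 is F = p₂·dE/dr (gradient along axis).
dE/dr = −6kp₁/r⁴, so |F| = 6kp₁p₂/r⁴ (attractive for aligned moments).
F = 6(8.99×10⁹)(1.86×10⁻¹⁰)(2.00×10⁻¹²)/(0.603)⁴ = 1.518×10⁻¹⁰ N.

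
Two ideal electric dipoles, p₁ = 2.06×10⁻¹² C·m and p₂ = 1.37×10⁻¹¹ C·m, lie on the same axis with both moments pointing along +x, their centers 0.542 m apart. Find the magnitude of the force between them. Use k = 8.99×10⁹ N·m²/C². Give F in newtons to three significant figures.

F ≈ 1.76×10⁻¹¹ N

On-axis field of dipole 1 at distance r: E = 2kp₁/r³. Force on dipole 2 is F = p₂·dE/dr (gradient along axis).
dE/dr = −6kp₁/r⁴, so |F| = 6kp₁p₂/r⁴ (attractive for aligned moments).
F = 6(8.99×10⁹)(2.06×10⁻¹²)(1.37×10⁻¹¹)/(0.542)⁴ = 1.764×10⁻¹¹ N.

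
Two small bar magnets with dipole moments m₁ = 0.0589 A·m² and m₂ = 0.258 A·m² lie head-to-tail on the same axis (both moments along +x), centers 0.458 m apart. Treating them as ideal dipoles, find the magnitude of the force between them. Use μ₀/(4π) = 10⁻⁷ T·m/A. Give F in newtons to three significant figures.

F ≈ 2.07×10⁻⁷ N

On-axis B of dipole 1: B = (μ₀/4π)·2m₁/r³. Force on dipole 2: F = m₂·dB/dr.
dB/dr = −(μ₀/4π)·6m₁/r⁴, so |F| = (μ₀/4π)·6m₁m₂/r⁴.
F = 6(10⁻⁷)(0.0589)(0.258)/(0.458)⁴ = 2.072×10⁻⁷ N.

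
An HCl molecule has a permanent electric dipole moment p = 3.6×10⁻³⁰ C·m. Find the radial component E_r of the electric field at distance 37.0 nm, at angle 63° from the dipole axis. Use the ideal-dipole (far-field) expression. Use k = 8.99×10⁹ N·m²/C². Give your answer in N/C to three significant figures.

E_r ≈ 580 N/C

For a dipole, E_r = (2kp cosθ)/r³.
kp/r³ = (8.99×10⁹)(3.60×10⁻³⁰)/(3.70×10⁻⁸)³ = 638.9 N/C.
E_r = 2·638.9·cos63° = 580.1 N/C.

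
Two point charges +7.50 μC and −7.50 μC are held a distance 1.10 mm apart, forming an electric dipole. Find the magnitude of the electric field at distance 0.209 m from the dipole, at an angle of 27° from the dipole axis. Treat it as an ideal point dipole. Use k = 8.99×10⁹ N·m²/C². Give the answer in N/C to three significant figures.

E ≈ 1.49×10⁴ N/C

Dipole moment p = qd = (7.50×10⁻⁶ C)(0.00110 m) = 8.25×10⁻⁹ C·m.
At angle θ the dipole field magnitude is E = (kp/r³)·√(1 + 3cos²θ).
kp/r³ = (8.99×10⁹)(8.25×10⁻⁹) / (0.209)³ = 8124 N/C.
√(1 + 3cos²27°) = √(1 + 3·0.7939) = √3.3817 ≈ 1.8389.
E ≈ 8124 × 1.839 = 1.494×10⁴ N/C.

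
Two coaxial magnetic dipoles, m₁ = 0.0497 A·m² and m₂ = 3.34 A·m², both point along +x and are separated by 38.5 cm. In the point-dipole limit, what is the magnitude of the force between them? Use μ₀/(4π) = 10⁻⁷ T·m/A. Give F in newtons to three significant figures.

F ≈ 4.53×10⁻⁶ N

On-axis B of dipole 1: B = (μ₀/4π)·2m₁/r³. Force on dipole 2: F = m₂·dB/dr.
dB/dr = −(μ₀/4π)·6m₁/r⁴, so |F| = (μ₀/4π)·6m₁m₂/r⁴.
F = 6(10⁻⁷)(0.0497)(3.34)/(0.385)⁴ = 4.533×10⁻⁶ N.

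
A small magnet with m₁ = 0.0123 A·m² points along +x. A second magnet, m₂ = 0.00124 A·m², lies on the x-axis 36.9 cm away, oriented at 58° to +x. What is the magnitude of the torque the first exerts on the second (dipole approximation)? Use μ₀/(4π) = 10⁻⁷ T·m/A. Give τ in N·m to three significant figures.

τ ≈ 5.15×10⁻¹¹ N·m

Dipole B is on the axis of dipole A, so B₁ there is axial: B₁ = (μ₀/4π)·2m₁/r³ along +x.
B₁ = 2(10⁻⁷)(0.0123)/(0.369)³ = 4.896×10⁻⁸ T.
τ = m₂ B₁ sinθ.
τ = (0.00124)(4.896×10⁻⁸)·sin58° = 5.149×10⁻¹¹ N·m.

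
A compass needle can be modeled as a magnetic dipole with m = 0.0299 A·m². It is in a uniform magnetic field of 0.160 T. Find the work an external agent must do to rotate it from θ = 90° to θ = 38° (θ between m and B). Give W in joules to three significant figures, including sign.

W ≈ -0.00377 J

W_ext = ΔU = −mB cosθ₂ + mB cosθ₁ = mB(cosθ₁ − cosθ₂).
W = (0.0299)(0.160)·(cos90° − cos38°) = (0.004784)·(-0.7880) = -0.003770 J.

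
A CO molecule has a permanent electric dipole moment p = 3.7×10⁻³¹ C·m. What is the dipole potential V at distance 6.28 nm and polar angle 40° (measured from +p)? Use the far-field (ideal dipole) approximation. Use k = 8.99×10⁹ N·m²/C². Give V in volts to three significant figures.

V ≈ 6.46×10⁻⁵ V

The dipole potential is V = kp cosθ / r².
V = (8.99×10⁹)(3.70×10⁻³¹)·cos40° / (6.28×10⁻⁹)² = 6.461×10⁻⁵ V.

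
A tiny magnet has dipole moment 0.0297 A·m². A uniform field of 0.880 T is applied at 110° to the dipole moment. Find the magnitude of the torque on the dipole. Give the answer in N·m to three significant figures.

Torque on a magnetic dipole: τ = mB sinθ.
τ = (0.0297)(0.880)·sin110° = 0.02456 N·m.

τ ≈ 0.0246 N·m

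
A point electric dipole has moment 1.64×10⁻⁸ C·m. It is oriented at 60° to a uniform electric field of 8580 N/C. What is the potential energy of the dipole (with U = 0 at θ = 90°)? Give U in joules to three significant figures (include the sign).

U = −p·E = −pE cosθ.
U = −(1.64×10⁻⁸)(8580)·cos60° = -7.036×10⁻⁵ J.

U ≈ -7.04×10⁻⁵ J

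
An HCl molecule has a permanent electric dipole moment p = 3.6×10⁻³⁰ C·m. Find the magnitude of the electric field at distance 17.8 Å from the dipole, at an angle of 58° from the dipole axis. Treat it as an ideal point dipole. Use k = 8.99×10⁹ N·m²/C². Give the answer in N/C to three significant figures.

E ≈ 7.79×10⁶ N/C

At angle θ the dipole field magnitude is E = (kp/r³)·√(1 + 3cos²θ).
kp/r³ = (8.99×10⁹)(3.60×10⁻³⁰) / (1.78×10⁻⁹)³ = 5.739×10⁶ N/C.
√(1 + 3cos²58°) = √(1 + 3·0.2808) = √1.8424 ≈ 1.3574.
E ≈ 5.739×10⁶ × 1.357 = 7.789×10⁶ N/C.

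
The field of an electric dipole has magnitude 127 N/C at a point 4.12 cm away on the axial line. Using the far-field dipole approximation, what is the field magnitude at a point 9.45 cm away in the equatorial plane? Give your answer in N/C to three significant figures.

Dipole fields scale as 1/r³ in the far field.
The axial field is twice the equatorial field at the same r, so the geometry factor is 1/2.
E₂ = E₁ · (1/2) · (r₁/r₂)³ = 127 · 0.5 · (4.12/9.45)³.
(r₁/r₂)³ = (0.436)³ = 0.08287.
E₂ ≈ 5.262 N/C.

E ≈ 5.26 N/C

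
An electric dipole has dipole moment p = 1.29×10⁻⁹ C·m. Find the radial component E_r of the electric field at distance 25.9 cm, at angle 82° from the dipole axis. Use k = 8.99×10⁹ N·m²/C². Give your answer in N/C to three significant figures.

For a dipole, E_r = (2kp cosθ)/r³.
kp/r³ = (8.99×10⁹)(1.29×10⁻⁹)/(0.259)³ = 667.5 N/C.
E_r = 2·667.5·cos82° = 185.8 N/C.

E_r ≈ 186 N/C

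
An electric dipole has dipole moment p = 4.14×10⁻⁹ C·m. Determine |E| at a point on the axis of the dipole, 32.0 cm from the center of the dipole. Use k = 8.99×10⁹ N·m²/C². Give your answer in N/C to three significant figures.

E ≈ 2270 N/C

On the dipole axis E = 2kp/r³.
E = 2·(8.99×10⁹)(4.14×10⁻⁹) / (0.320)³ = 2272 N/C.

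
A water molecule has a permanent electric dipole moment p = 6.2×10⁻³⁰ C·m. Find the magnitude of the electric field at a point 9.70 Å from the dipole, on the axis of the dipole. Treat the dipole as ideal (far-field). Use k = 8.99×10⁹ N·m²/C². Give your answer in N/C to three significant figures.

E ≈ 1.22×10⁸ N/C

On the dipole axis E = 2kp/r³.
E = 2·(8.99×10⁹)(6.20×10⁻³⁰) / (9.70×10⁻¹⁰)³ = 1.221×10⁸ N/C.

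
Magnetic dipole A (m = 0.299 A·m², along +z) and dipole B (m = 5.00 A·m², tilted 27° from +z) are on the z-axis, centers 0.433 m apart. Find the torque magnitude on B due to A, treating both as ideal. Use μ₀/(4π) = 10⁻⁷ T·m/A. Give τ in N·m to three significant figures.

τ ≈ 1.67×10⁻⁶ N·m

Dipole B is on the axis of dipole A, so B₁ there is axial: B₁ = (μ₀/4π)·2m₁/r³ along +z.
B₁ = 2(10⁻⁷)(0.299)/(0.433)³ = 7.366×10⁻⁷ T.
τ = m₂ B₁ sinθ.
τ = (5.00)(7.366×10⁻⁷)·sin27° = 1.672×10⁻⁶ N·m.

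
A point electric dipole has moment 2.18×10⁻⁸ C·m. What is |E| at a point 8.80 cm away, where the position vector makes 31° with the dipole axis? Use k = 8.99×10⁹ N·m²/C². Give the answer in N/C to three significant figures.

At angle θ the dipole field magnitude is E = (kp/r³)·√(1 + 3cos²θ).
kp/r³ = (8.99×10⁹)(2.18×10⁻⁸) / (0.0880)³ = 2.876×10⁵ N/C.
√(1 + 3cos²31°) = √(1 + 3·0.7347) = √3.2042 ≈ 1.7900.
E ≈ 2.876×10⁵ × 1.790 = 5.148×10⁵ N/C.

E ≈ 5.15×10⁵ N/C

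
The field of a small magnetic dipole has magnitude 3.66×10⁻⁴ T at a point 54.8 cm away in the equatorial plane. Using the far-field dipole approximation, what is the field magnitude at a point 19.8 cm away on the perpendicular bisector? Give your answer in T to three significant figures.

Dipole fields scale as 1/r³ in the far field; the geometry is the same at both points.
B₂ = B₁ · (r₁/r₂)³ = 3.66×10⁻⁴ · (54.8/19.8)³.
(r₁/r₂)³ = (2.768)³ = 21.2.
B₂ ≈ 0.007759 T.

B ≈ 0.00776 T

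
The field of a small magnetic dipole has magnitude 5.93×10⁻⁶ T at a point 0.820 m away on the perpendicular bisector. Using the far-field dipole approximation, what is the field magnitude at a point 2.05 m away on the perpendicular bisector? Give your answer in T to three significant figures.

B ≈ 3.80×10⁻⁷ T

Dipole fields scale as 1/r³ in the far field; the geometry is the same at both points.
B₂ = B₁ · (r₁/r₂)³ = 5.93×10⁻⁶ · (0.820/2.05)³.
(r₁/r₂)³ = (0.4)³ = 0.064.
B₂ ≈ 3.795×10⁻⁷ T.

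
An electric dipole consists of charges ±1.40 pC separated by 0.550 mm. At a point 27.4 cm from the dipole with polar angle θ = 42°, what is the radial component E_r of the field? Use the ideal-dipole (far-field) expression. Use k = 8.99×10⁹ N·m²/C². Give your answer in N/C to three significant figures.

Dipole moment p = qd = (1.40×10⁻¹² C)(5.50×10⁻⁴ m) = 7.70×10⁻¹⁶ C·m.
For a dipole, E_r = (2kp cosθ)/r³.
kp/r³ = (8.99×10⁹)(7.70×10⁻¹⁶)/(0.274)³ = 3.365×10⁻⁴ N/C.
E_r = 2·3.365×10⁻⁴·cos42° = 5.002×10⁻⁴ N/C.

E_r ≈ 5.00×10⁻⁴ N/C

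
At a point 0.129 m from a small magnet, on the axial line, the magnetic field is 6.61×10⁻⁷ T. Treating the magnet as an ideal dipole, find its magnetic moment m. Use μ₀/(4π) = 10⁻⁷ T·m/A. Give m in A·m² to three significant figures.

m ≈ 0.00709 A·m²

On axis B = (μ₀/4π)·2m/r³, so m = Br³·4π/(μ₀·2).
m = (6.61×10⁻⁷)·(0.129)³ / (2·10⁻⁷) = 0.007095 A·m².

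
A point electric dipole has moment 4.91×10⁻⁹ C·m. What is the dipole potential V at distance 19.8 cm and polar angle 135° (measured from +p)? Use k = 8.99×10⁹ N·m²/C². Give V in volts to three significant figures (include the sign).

The dipole potential is V = kp cosθ / r².
V = (8.99×10⁹)(4.91×10⁻⁹)·cos135° / (0.198)² = -796.2 V.

V ≈ -796 V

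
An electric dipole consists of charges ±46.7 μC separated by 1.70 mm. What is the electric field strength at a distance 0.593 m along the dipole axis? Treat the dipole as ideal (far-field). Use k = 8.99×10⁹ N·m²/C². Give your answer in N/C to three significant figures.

Dipole moment p = qd = (4.67×10⁻⁵ C)(0.00170 m) = 7.939×10⁻⁸ C·m.
On the dipole axis E = 2kp/r³.
E = 2·(8.99×10⁹)(7.939×10⁻⁸) / (0.593)³ = 6845 N/C.

E ≈ 6850 N/C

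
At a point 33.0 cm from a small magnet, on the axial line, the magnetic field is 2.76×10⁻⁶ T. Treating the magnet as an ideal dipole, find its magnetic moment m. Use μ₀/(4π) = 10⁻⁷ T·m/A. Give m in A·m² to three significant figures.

On axis B = (μ₀/4π)·2m/r³, so m = Br³·4π/(μ₀·2).
m = (2.76×10⁻⁶)·(0.330)³ / (2·10⁻⁷) = 0.4959 A·m².

m ≈ 0.496 A·m²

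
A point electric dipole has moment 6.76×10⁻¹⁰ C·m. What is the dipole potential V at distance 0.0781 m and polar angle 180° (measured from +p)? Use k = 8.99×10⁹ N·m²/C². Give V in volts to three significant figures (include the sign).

V ≈ -996 V

The dipole potential is V = kp cosθ / r².
V = (8.99×10⁹)(6.76×10⁻¹⁰)·cos180° / (0.0781)² = -996.3 V.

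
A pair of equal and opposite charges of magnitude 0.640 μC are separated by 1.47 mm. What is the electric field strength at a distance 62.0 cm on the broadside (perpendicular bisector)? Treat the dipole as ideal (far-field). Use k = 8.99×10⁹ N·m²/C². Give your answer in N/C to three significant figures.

E ≈ 35.5 N/C

Dipole moment p = qd = (6.40×10⁻⁷ C)(0.00147 m) = 9.408×10⁻¹⁰ C·m.
On the perpendicular bisector E = kp/r³ (half the axial value at the same distance).
E = (8.99×10⁹)(9.408×10⁻¹⁰) / (0.620)³ = 35.49 N/C.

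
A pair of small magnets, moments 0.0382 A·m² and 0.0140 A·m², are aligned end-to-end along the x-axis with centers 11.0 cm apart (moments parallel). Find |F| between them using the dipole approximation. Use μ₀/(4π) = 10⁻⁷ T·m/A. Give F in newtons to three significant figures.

On-axis B of dipole 1: B = (μ₀/4π)·2m₁/r³. Force on dipole 2: F = m₂·dB/dr.
dB/dr = −(μ₀/4π)·6m₁/r⁴, so |F| = (μ₀/4π)·6m₁m₂/r⁴.
F = 6(10⁻⁷)(0.0382)(0.0140)/(0.110)⁴ = 2.192×10⁻⁶ N.

F ≈ 2.19×10⁻⁶ N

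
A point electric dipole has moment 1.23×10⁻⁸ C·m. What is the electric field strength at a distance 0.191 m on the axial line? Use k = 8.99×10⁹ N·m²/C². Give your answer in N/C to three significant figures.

On the dipole axis E = 2kp/r³.
E = 2·(8.99×10⁹)(1.23×10⁻⁸) / (0.191)³ = 3.174×10⁴ N/C.

E ≈ 3.17×10⁴ N/C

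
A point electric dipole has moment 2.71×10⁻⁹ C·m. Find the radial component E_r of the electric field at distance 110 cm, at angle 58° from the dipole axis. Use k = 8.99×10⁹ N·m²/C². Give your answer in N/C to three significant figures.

For a dipole, E_r = (2kp cosθ)/r³.
kp/r³ = (8.99×10⁹)(2.71×10⁻⁹)/(1.10)³ = 18.30 N/C.
E_r = 2·18.30·cos58° = 19.40 N/C.

E_r ≈ 19.4 N/C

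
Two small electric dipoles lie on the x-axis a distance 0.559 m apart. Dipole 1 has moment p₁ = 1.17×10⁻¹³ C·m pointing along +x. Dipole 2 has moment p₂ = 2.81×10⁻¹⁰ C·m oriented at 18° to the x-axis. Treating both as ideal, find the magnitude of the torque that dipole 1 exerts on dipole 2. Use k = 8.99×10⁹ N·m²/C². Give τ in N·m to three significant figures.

The second dipole sits on the axis of the first, so the field there is axial: E₁ = 2kp₁/r³ along +x.
E₁ = 2(8.99×10⁹)(1.17×10⁻¹³)/(0.559)³ = 0.01204 N/C.
Torque on the second dipole: τ = p₂ E₁ sinθ.
τ = (2.81×10⁻¹⁰)(0.01204)·sin18° = 1.046×10⁻¹² N·m.

τ ≈ 1.05×10⁻¹² N·m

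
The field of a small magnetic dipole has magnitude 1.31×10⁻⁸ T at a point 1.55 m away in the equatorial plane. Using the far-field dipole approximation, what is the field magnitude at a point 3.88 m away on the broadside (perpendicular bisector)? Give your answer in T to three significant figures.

B ≈ 8.35×10⁻¹⁰ T

Dipole fields scale as 1/r³ in the far field; the geometry is the same at both points.
B₂ = B₁ · (r₁/r₂)³ = 1.31×10⁻⁸ · (1.55/3.88)³.
(r₁/r₂)³ = (0.3995)³ = 0.06375.
B₂ ≈ 8.352×10⁻¹⁰ T.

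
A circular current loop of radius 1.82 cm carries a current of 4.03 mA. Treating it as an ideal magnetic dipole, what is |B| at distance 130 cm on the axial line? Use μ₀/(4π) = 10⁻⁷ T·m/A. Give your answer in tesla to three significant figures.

Magnetic moment m = IA = Iπa² = (0.00403)·π·(0.0182)² = 4.194×10⁻⁶ A·m².
On axis B = (μ₀/4π)·2m/r³.
B = 2·(10⁻⁷)·(4.194×10⁻⁶) / (1.30)³ = 3.818×10⁻¹³ T.

B ≈ 3.82×10⁻¹³ T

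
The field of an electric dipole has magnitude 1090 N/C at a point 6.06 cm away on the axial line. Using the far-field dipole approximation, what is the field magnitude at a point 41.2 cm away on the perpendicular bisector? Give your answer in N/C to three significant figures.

E ≈ 1.73 N/C

Dipole fields scale as 1/r³ in the far field.
The axial field is twice the equatorial field at the same r, so the geometry factor is 1/2.
E₂ = E₁ · (1/2) · (r₁/r₂)³ = 1090 · 0.5 · (6.06/41.2)³.
(r₁/r₂)³ = (0.1471)³ = 0.003182.
E₂ ≈ 1.734 N/C.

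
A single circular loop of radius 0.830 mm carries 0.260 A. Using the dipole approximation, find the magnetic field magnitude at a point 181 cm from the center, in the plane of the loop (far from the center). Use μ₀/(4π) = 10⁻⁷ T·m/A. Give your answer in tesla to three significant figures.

Magnetic moment m = IA = Iπa² = (0.260)·π·(8.30×10⁻⁴)² = 5.627×10⁻⁷ A·m².
In the equatorial plane B = (μ₀/4π)·m/r³ (half the axial value).
B = (10⁻⁷)·(5.627×10⁻⁷) / (1.81)³ = 9.489×10⁻¹⁵ T.

B ≈ 9.49×10⁻¹⁵ T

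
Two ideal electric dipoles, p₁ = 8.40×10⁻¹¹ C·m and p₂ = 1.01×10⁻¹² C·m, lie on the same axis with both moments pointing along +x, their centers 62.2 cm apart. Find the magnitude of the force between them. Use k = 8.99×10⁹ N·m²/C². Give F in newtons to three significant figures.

F ≈ 3.06×10⁻¹¹ N

On-axis field of dipole 1 at distance r: E = 2kp₁/r³. Force on dipole 2 is F = p₂·dE/dr (gradient along axis).
dE/dr = −6kp₁/r⁴, so |F| = 6kp₁p₂/r⁴ (attractive for aligned moments).
F = 6(8.99×10⁹)(8.40×10⁻¹¹)(1.01×10⁻¹²)/(0.622)⁴ = 3.057×10⁻¹¹ N.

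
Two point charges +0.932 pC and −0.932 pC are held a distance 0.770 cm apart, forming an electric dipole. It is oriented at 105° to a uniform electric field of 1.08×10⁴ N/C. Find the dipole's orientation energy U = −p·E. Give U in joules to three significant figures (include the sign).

Dipole moment p = qd = (9.32×10⁻¹³ C)(0.00770 m) = 7.176×10⁻¹⁵ C·m.
U = −p·E = −pE cosθ.
U = −(7.176×10⁻¹⁵)(1.08×10⁴)·cos105° = 2.006×10⁻¹¹ J.

U ≈ 2.01×10⁻¹¹ J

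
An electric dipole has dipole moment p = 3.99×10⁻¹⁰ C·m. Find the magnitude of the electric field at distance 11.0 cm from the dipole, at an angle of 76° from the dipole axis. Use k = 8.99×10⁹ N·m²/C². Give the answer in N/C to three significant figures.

E ≈ 2920 N/C

At angle θ the dipole field magnitude is E = (kp/r³)·√(1 + 3cos²θ).
kp/r³ = (8.99×10⁹)(3.99×10⁻¹⁰) / (0.110)³ = 2695 N/C.
√(1 + 3cos²76°) = √(1 + 3·0.0585) = √1.1756 ≈ 1.0842.
E ≈ 2695 × 1.084 = 2922 N/C.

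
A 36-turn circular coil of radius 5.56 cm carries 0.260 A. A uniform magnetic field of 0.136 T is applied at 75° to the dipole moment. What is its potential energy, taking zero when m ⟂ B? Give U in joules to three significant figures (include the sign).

m = NIA = NIπa² = 36·(0.260)·π·(0.0556)² = 0.0909 A·m².
U = −m·B = −mB cosθ.
U = −(0.0909)(0.136)·cos75° = -0.003200 J.

U ≈ -0.00320 J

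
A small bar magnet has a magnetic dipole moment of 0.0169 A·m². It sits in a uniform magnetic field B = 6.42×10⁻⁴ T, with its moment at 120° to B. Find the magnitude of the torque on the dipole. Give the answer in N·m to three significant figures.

τ ≈ 9.40×10⁻⁶ N·m

Torque on a magnetic dipole: τ = mB sinθ.
τ = (0.0169)(6.42×10⁻⁴)·sin120° = 9.396×10⁻⁶ N·m.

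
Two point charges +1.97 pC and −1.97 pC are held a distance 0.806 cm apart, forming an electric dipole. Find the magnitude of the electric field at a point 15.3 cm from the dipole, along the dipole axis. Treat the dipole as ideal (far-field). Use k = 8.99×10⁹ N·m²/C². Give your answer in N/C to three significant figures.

Dipole moment p = qd = (1.97×10⁻¹² C)(0.00806 m) = 1.588×10⁻¹⁴ C·m.
On the dipole axis E = 2kp/r³.
E = 2·(8.99×10⁹)(1.588×10⁻¹⁴) / (0.153)³ = 0.07972 N/C.

E ≈ 0.0797 N/C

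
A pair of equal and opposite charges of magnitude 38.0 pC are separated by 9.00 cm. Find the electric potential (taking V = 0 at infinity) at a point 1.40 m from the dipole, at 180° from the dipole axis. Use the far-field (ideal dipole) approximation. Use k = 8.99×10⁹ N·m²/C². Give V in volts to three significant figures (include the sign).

Dipole moment p = qd = (3.80×10⁻¹¹ C)(0.0900 m) = 3.42×10⁻¹² C·m.
The dipole potential is V = kp cosθ / r².
V = (8.99×10⁹)(3.42×10⁻¹²)·cos180° / (1.40)² = -0.01569 V.

V ≈ -0.0157 V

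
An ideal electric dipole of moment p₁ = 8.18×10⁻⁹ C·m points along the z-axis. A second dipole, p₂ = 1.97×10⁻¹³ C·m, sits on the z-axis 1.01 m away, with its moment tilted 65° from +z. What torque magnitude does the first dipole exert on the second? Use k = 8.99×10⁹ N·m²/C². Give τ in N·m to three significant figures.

The second dipole sits on the axis of the first, so the field there is axial: E₁ = 2kp₁/r³ along +z.
E₁ = 2(8.99×10⁹)(8.18×10⁻⁹)/(1.01)³ = 142.8 N/C.
Torque on the second dipole: τ = p₂ E₁ sinθ.
τ = (1.97×10⁻¹³)(142.8)·sin65° = 2.549×10⁻¹¹ N·m.

τ ≈ 2.55×10⁻¹¹ N·m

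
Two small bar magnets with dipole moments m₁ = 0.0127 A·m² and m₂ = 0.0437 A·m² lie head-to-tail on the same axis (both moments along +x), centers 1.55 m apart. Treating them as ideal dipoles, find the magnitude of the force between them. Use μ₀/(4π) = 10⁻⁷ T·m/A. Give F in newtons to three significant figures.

F ≈ 5.77×10⁻¹¹ N

On-axis B of dipole 1: B = (μ₀/4π)·2m₁/r³. Force on dipole 2: F = m₂·dB/dr.
dB/dr = −(μ₀/4π)·6m₁/r⁴, so |F| = (μ₀/4π)·6m₁m₂/r⁴.
F = 6(10⁻⁷)(0.0127)(0.0437)/(1.55)⁴ = 5.769×10⁻¹¹ N.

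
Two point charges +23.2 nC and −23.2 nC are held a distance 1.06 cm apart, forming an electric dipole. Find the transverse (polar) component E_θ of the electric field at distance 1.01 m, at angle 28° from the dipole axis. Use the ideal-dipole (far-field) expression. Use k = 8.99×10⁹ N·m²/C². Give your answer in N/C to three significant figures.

E_θ ≈ 1.01 N/C

Dipole moment p = qd = (2.32×10⁻⁸ C)(0.0106 m) = 2.459×10⁻¹⁰ C·m.
For a dipole, E_θ = (kp sinθ)/r³.
kp/r³ = (8.99×10⁹)(2.459×10⁻¹⁰)/(1.01)³ = 2.146 N/C.
E_θ = 2.146·sin28° = 1.007 N/C.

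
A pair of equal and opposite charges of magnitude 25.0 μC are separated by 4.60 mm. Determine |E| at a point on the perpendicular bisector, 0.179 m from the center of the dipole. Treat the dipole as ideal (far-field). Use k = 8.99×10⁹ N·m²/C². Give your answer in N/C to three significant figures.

E ≈ 1.80×10⁵ N/C

Dipole moment p = qd = (2.50×10⁻⁵ C)(0.00460 m) = 1.15×10⁻⁷ C·m.
In the equatorial plane E = kp/r³.
E = (8.99×10⁹)(1.15×10⁻⁷) / (0.179)³ = 1.803×10⁵ N/C.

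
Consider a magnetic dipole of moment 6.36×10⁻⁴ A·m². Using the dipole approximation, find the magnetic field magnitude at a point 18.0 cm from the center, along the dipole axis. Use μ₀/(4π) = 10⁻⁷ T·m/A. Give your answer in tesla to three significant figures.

B ≈ 2.18×10⁻⁸ T

On axis B = (μ₀/4π)·2m/r³.
B = 2·(10⁻⁷)·(6.36×10⁻⁴) / (0.180)³ = 2.181×10⁻⁸ T.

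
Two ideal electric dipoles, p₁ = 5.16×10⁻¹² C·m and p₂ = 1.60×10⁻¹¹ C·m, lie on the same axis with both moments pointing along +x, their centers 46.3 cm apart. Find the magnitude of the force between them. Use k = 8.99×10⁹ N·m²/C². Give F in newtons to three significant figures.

On-axis field of dipole 1 at distance r: E = 2kp₁/r³. Force on dipole 2 is F = p₂·dE/dr (gradient along axis).
dE/dr = −6kp₁/r⁴, so |F| = 6kp₁p₂/r⁴ (attractive for aligned moments).
F = 6(8.99×10⁹)(5.16×10⁻¹²)(1.60×10⁻¹¹)/(0.463)⁴ = 9.691×10⁻¹¹ N.

F ≈ 9.69×10⁻¹¹ N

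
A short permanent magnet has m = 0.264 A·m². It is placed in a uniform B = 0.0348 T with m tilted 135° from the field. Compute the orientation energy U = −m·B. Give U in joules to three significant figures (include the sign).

U ≈ 0.00650 J

U = −m·B = −mB cosθ.
U = −(0.264)(0.0348)·cos135° = 0.006496 J.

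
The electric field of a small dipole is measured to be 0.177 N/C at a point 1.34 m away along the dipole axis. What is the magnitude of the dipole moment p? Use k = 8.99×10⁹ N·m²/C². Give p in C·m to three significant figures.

p ≈ 2.37×10⁻¹¹ C·m

On axis E = 2kp/r³, so p = Er³/(2k).
p = (0.177)·(1.34)³ / (2·8.99×10⁹) = 2.369×10⁻¹¹ C·m.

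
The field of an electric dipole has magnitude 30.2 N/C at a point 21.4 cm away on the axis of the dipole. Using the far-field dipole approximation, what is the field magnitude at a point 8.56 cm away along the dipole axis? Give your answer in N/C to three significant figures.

Dipole fields scale as 1/r³ in the far field; the geometry is the same at both points.
E₂ = E₁ · (r₁/r₂)³ = 30.2 · (21.4/8.56)³.
(r₁/r₂)³ = (2.5)³ = 15.62.
E₂ ≈ 471.9 N/C.

E ≈ 472 N/C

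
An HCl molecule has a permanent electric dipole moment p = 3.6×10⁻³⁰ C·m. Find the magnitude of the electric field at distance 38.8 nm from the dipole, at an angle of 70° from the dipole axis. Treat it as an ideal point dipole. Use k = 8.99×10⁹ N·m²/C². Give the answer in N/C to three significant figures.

At angle θ the dipole field magnitude is E = (kp/r³)·√(1 + 3cos²θ).
kp/r³ = (8.99×10⁹)(3.60×10⁻³⁰) / (3.88×10⁻⁸)³ = 554.1 N/C.
√(1 + 3cos²70°) = √(1 + 3·0.1170) = √1.3509 ≈ 1.1623.
E ≈ 554.1 × 1.162 = 644.0 N/C.

E ≈ 644 N/C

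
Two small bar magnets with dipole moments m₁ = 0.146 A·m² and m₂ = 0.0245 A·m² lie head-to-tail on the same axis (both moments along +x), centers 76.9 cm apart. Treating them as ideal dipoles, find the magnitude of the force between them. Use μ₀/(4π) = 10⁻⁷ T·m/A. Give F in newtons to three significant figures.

F ≈ 6.14×10⁻⁹ N

On-axis B of dipole 1: B = (μ₀/4π)·2m₁/r³. Force on dipole 2: F = m₂·dB/dr.
dB/dr = −(μ₀/4π)·6m₁/r⁴, so |F| = (μ₀/4π)·6m₁m₂/r⁴.
F = 6(10⁻⁷)(0.146)(0.0245)/(0.769)⁴ = 6.137×10⁻⁹ N.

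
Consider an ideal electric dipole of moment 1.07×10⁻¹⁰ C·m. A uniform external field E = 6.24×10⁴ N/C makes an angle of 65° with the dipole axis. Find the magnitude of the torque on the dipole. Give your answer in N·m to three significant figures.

Torque on an electric dipole: τ = pE sinθ.
τ = (1.07×10⁻¹⁰)(6.24×10⁴)·sin65° = 6.051×10⁻⁶ N·m.

τ ≈ 6.05×10⁻⁶ N·m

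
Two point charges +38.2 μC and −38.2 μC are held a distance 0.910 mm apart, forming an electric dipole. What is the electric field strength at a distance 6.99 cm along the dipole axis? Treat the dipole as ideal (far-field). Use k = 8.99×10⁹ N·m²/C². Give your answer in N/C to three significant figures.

E ≈ 1.83×10⁶ N/C

Dipole moment p = qd = (3.82×10⁻⁵ C)(9.10×10⁻⁴ m) = 3.476×10⁻⁸ C·m.
On the dipole axis E = 2kp/r³.
E = 2·(8.99×10⁹)(3.476×10⁻⁸) / (0.0699)³ = 1.830×10⁶ N/C.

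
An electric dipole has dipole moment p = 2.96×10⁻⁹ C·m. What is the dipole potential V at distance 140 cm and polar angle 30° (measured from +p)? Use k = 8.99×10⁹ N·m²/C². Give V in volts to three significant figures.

V ≈ 11.8 V

The dipole potential is V = kp cosθ / r².
V = (8.99×10⁹)(2.96×10⁻⁹)·cos30° / (1.40)² = 11.76 V.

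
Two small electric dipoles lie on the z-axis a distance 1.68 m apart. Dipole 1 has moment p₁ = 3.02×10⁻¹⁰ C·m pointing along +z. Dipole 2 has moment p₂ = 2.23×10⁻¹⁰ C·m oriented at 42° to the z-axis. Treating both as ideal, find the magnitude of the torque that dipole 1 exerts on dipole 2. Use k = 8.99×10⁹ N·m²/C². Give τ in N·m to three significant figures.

The second dipole sits on the axis of the first, so the field there is axial: E₁ = 2kp₁/r³ along +z.
E₁ = 2(8.99×10⁹)(3.02×10⁻¹⁰)/(1.68)³ = 1.145 N/C.
Torque on the second dipole: τ = p₂ E₁ sinθ.
τ = (2.23×10⁻¹⁰)(1.145)·sin42° = 1.709×10⁻¹⁰ N·m.

τ ≈ 1.71×10⁻¹⁰ N·m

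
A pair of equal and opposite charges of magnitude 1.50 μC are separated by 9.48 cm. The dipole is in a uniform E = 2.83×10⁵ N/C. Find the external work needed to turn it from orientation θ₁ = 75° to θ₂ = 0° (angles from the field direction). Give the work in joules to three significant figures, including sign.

Dipole moment p = qd = (1.50×10⁻⁶ C)(0.0948 m) = 1.422×10⁻⁷ C·m.
W_ext = ΔU = U(θ₂) − U(θ₁) = −pE cosθ₂ − (−pE cosθ₁) = pE(cosθ₁ − cosθ₂).
W = (1.422×10⁻⁷)(2.83×10⁵)·(cos75° − cos0°) = (0.04024)·(-0.7412) = -0.02983 J.

W ≈ -0.0298 J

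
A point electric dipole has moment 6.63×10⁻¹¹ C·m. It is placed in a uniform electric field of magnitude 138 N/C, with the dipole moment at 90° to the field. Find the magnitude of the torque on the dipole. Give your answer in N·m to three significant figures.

Torque on an electric dipole: τ = pE sinθ.
τ = (6.63×10⁻¹¹)(138)·sin90° = 9.149×10⁻⁹ N·m.

τ ≈ 9.15×10⁻⁹ N·m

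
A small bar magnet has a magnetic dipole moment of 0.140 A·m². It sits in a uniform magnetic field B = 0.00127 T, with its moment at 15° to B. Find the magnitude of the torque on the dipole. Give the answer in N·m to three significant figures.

τ ≈ 4.60×10⁻⁵ N·m

Torque on a magnetic dipole: τ = mB sinθ.
τ = (0.140)(0.00127)·sin15° = 4.602×10⁻⁵ N·m.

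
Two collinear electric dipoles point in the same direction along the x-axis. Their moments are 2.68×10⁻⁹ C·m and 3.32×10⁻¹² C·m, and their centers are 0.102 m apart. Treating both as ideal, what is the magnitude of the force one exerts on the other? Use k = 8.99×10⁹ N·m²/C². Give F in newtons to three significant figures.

On-axis field of dipole 1 at distance r: E = 2kp₁/r³. Force on dipole 2 is F = p₂·dE/dr (gradient along axis).
dE/dr = −6kp₁/r⁴, so |F| = 6kp₁p₂/r⁴ (attractive for aligned moments).
F = 6(8.99×10⁹)(2.68×10⁻⁹)(3.32×10⁻¹²)/(0.102)⁴ = 4.434×10⁻⁶ N.

F ≈ 4.43×10⁻⁶ N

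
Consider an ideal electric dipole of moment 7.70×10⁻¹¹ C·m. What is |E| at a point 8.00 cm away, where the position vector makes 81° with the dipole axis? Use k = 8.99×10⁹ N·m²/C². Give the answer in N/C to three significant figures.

E ≈ 1400 N/C

At angle θ the dipole field magnitude is E = (kp/r³)·√(1 + 3cos²θ).
kp/r³ = (8.99×10⁹)(7.70×10⁻¹¹) / (0.0800)³ = 1352 N/C.
√(1 + 3cos²81°) = √(1 + 3·0.0245) = √1.0734 ≈ 1.0361.
E ≈ 1352 × 1.036 = 1401 N/C.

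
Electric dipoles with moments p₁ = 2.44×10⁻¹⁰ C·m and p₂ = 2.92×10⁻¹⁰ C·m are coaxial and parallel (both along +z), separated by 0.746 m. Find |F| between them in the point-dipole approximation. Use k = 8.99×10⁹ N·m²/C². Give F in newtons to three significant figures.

F ≈ 1.24×10⁻⁸ N

On-axis field of dipole 1 at distance r: E = 2kp₁/r³. Force on dipole 2 is F = p₂·dE/dr (gradient along axis).
dE/dr = −6kp₁/r⁴, so |F| = 6kp₁p₂/r⁴ (attractive for aligned moments).
F = 6(8.99×10⁹)(2.44×10⁻¹⁰)(2.92×10⁻¹⁰)/(0.746)⁴ = 1.241×10⁻⁸ N.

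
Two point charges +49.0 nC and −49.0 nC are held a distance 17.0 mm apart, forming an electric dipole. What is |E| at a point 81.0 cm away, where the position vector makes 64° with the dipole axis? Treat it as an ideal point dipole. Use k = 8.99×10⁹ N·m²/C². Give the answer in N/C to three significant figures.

Dipole moment p = qd = (4.90×10⁻⁸ C)(0.0170 m) = 8.33×10⁻¹⁰ C·m.
At angle θ the dipole field magnitude is E = (kp/r³)·√(1 + 3cos²θ).
kp/r³ = (8.99×10⁹)(8.33×10⁻¹⁰) / (0.810)³ = 14.09 N/C.
√(1 + 3cos²64°) = √(1 + 3·0.1922) = √1.5765 ≈ 1.2556.
E ≈ 14.09 × 1.256 = 17.69 N/C.

E ≈ 17.7 N/C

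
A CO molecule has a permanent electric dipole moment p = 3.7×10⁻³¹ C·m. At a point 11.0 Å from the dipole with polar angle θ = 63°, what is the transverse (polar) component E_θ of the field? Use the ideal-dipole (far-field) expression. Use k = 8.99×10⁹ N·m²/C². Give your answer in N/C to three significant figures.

E_θ ≈ 2.23×10⁶ N/C

For a dipole, E_θ = (kp sinθ)/r³.
kp/r³ = (8.99×10⁹)(3.70×10⁻³¹)/(1.10×10⁻⁹)³ = 2.499×10⁶ N/C.
E_θ = 2.499×10⁶·sin63° = 2.227×10⁶ N/C.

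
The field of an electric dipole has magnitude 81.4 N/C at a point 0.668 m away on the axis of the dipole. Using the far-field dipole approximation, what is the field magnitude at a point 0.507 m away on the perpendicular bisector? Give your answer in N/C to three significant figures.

E ≈ 93.1 N/C

Dipole fields scale as 1/r³ in the far field.
The axial field is twice the equatorial field at the same r, so the geometry factor is 1/2.
E₂ = E₁ · (1/2) · (r₁/r₂)³ = 81.4 · 0.5 · (0.668/0.507)³.
(r₁/r₂)³ = (1.318)³ = 2.287.
E₂ ≈ 93.09 N/C.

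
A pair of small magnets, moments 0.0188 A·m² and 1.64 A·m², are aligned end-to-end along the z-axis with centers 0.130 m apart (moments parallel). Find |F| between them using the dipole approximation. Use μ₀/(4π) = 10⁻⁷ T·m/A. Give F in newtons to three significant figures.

F ≈ 6.48×10⁻⁵ N

On-axis B of dipole 1: B = (μ₀/4π)·2m₁/r³. Force on dipole 2: F = m₂·dB/dr.
dB/dr = −(μ₀/4π)·6m₁/r⁴, so |F| = (μ₀/4π)·6m₁m₂/r⁴.
F = 6(10⁻⁷)(0.0188)(1.64)/(0.130)⁴ = 6.477×10⁻⁵ N.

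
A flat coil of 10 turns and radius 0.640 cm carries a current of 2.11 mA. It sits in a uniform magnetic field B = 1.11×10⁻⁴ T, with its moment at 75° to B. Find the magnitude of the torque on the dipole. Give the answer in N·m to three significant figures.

m = NIA = NIπa² = 10·(0.00211)·π·(0.00640)² = 2.715×10⁻⁶ A·m².
Torque on a magnetic dipole: τ = mB sinθ.
τ = (2.715×10⁻⁶)(1.11×10⁻⁴)·sin75° = 2.911×10⁻¹⁰ N·m.

τ ≈ 2.91×10⁻¹⁰ N·m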